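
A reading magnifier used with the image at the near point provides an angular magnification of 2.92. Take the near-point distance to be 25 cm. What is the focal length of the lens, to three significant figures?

For the image at the near point, M = 1 + D/f.
f = D/(M - 1) = 25/(2.92 - 1) = 13.021 cm.

13.0 cm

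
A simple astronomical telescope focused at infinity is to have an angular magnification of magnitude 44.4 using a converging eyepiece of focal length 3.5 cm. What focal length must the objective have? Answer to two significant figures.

|M| = f_obj/|f_eye|, so f_obj = |M| x |f_eye| = 44.4 x 3.5 = 155.400 cm.

160 cm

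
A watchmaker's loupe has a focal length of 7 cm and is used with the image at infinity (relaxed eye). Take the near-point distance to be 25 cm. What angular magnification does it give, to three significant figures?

3.57

M = D/f = 25/7 = 3.571.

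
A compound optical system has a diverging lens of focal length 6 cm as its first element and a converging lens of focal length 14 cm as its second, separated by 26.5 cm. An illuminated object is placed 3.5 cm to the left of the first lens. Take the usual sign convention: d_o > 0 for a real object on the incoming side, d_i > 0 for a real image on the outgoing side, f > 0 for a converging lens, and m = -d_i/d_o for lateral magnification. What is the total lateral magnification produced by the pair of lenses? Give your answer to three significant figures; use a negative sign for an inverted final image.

-0.601

First lens: d_i1 = 1/(1/(-6) - 1/3.5) = -2.211 cm.
m_1 = -(-2.211)/3.5 = 0.6316.
With d_i1 < 0 the first image is virtual and lies on the object side; the object distance for lens 2 is d_o2 = 26.5 - (-2.211) = 28.711 cm.
Second lens: d_i2 = 1/(1/14 - 1/(28.711)) = 27.324 cm.
m_2 = -(27.324)/(28.711) = -0.9517.
Overall magnification: m = m_1 m_2 = -0.6011.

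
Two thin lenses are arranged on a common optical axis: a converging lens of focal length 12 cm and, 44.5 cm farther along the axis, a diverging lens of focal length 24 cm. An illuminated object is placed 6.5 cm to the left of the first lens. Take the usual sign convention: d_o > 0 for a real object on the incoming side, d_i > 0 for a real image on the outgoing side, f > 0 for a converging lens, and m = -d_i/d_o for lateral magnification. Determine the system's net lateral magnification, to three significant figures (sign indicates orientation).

0.633

Lens 1: 1/d_i1 = 1/f_1 - 1/d_o1 = 1/12 - 1/6.5 = -0.07051 cm^-1, so d_i1 = -14.182 cm.
m_1 = -(-14.182)/6.5 = 2.1818.
The intermediate image is virtual, 14.182 cm to the left of lens 1, so d_o2 = L - d_i1 = 44.5 - (-14.182) = 58.682 cm.
Lens 2: 1/d_i2 = 1/f_2 - 1/d_o2 = 1/(-24) - 1/(58.682) = -0.05871 cm^-1, so d_i2 = -17.034 cm.
m_2 = -(-17.034)/(58.682) = 0.2903.
Total m = m_1 x m_2 = (2.1818)(0.2903) = 0.6333.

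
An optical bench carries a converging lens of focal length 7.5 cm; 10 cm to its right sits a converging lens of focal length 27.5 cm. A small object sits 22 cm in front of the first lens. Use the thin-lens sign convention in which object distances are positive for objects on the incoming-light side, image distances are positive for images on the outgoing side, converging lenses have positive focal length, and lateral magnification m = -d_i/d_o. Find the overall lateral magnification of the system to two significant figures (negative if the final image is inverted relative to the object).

Applying the thin-lens equation to the first lens, 1/7.5 = 1/22 + 1/d_i1, which gives d_i1 = 11.379 cm.
Its lateral magnification is m_1 = -d_i1/d_o1 = -(11.379)/22 = -0.5172.
This image would form 11.379 cm past lens 1, i.e. 1.379 cm beyond lens 2, so it is a virtual object for lens 2: d_o2 = 10 - 11.379 = -1.379 cm.
Applying the thin-lens equation again with f_2 = 27.5 cm and d_o2 = -1.379 cm gives d_i2 = 1.313 cm.
m_2 = -(1.313)/(-1.379) = 0.9522.
The system's lateral magnification is m_1 m_2 = (-0.5172)(0.9522) = -0.4925.

-0.49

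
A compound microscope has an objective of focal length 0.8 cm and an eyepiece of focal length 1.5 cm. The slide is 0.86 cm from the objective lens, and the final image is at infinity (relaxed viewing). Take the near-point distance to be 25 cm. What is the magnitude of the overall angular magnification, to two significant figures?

Objective: 1/d_i = 1/f_obj - 1/d_o = 1/0.8 - 1/0.86 = 0.08721 cm^-1, so d_i = 11.467 cm.
m_obj = -d_i/d_o = -11.467/0.86 = -13.333.
Eyepiece angular magnification (image at infinity): M_eye = D/f_e = 25/1.5 = 16.667.
Overall M = m_obj x M_eye = (-13.333)(16.667) = -222.22.
|M| = 222.22.

220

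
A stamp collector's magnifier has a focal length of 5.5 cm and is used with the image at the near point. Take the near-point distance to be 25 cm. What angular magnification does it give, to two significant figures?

5.5

M = 1 + D/f = 1 + 25/5.5 = 5.545.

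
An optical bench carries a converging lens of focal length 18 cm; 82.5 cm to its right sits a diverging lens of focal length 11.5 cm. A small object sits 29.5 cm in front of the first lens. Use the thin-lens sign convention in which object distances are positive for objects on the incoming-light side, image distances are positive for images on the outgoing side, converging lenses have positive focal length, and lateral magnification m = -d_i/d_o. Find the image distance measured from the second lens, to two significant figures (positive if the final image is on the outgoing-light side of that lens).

Applying the thin-lens equation to the first lens, 1/18 = 1/29.5 + 1/d_i1, which gives d_i1 = 46.174 cm.
The intermediate image is 46.174 cm to the right of lens 1, so d_o2 = L - d_i1 = 82.5 - 46.174 = 36.326 cm.
Applying the thin-lens equation again with f_2 = -11.5 cm and d_o2 = 36.326 cm gives d_i2 = -8.735 cm.

-8.7 cm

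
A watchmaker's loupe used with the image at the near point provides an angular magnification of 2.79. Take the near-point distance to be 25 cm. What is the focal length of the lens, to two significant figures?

For the image at the near point, M = 1 + D/f.
f = D/(M - 1) = 25/(2.79 - 1) = 13.966 cm.

14 cm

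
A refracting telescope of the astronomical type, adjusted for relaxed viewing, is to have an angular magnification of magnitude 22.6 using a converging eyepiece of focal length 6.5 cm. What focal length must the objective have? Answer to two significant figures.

150 cm

|M| = f_obj/|f_eye|, so f_obj = |M| x |f_eye| = 22.6 x 6.5 = 146.900 cm.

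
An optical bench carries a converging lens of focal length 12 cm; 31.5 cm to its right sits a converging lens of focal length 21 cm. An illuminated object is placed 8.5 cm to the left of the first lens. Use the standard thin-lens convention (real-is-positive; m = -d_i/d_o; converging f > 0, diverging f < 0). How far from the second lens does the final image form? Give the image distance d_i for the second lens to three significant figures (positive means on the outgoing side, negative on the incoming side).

Lens 1: 1/d_i1 = 1/f_1 - 1/d_o1 = 1/12 - 1/8.5 = -0.03431 cm^-1, so d_i1 = -29.143 cm.
With d_i1 < 0 the first image is virtual and lies on the object side; the object distance for lens 2 is d_o2 = 31.5 - (-29.143) = 60.643 cm.
Lens 2: 1/d_i2 = 1/f_2 - 1/d_o2 = 1/21 - 1/(60.643) = 0.03113 cm^-1, so d_i2 = 32.124 cm.

32.1 cm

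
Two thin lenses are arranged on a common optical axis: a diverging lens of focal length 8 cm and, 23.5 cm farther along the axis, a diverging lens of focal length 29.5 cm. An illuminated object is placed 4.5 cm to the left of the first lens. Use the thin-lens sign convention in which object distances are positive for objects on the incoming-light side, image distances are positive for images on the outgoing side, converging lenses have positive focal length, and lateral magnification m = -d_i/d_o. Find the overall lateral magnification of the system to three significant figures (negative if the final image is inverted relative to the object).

Lens 1: 1/d_i1 = 1/f_1 - 1/d_o1 = 1/(-8) - 1/4.5 = -0.34722 cm^-1, so d_i1 = -2.880 cm.
m_1 = -(-2.880)/4.5 = 0.6400.
The intermediate image is virtual, 2.880 cm to the left of lens 1, so d_o2 = L - d_i1 = 23.5 - (-2.880) = 26.380 cm.
Lens 2: 1/d_i2 = 1/f_2 - 1/d_o2 = 1/(-29.5) - 1/(26.380) = -0.07181 cm^-1, so d_i2 = -13.926 cm.
m_2 = -(-13.926)/(26.380) = 0.5279.
Total m = m_1 x m_2 = (0.6400)(0.5279) = 0.3379.

0.338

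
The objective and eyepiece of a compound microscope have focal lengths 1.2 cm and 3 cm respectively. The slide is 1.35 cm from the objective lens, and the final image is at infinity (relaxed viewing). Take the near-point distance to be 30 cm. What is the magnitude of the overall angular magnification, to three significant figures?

Objective: 1/d_i = 1/f_obj - 1/d_o = 1/1.2 - 1/1.35 = 0.09259 cm^-1, so d_i = 10.800 cm.
m_obj = -d_i/d_o = -10.800/1.35 = -8.000.
Eyepiece angular magnification (image at infinity): M_eye = D/f_e = 30/3 = 10.000.
Overall M = m_obj x M_eye = (-8.000)(10.000) = -80.00.
|M| = 80.00.

80.0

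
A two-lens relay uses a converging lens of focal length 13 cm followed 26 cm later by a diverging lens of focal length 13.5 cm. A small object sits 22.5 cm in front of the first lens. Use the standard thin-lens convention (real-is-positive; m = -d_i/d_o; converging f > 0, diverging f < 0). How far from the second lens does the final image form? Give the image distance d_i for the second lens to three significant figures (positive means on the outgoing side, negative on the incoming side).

7.42 cm

Applying the thin-lens equation to the first lens, 1/13 = 1/22.5 + 1/d_i1, which gives d_i1 = 30.789 cm.
This image would form 30.789 cm past lens 1, i.e. 4.789 cm beyond lens 2, so it is a virtual object for lens 2: d_o2 = 26 - 30.789 = -4.789 cm.
Applying the thin-lens equation again with f_2 = -13.5 cm and d_o2 = -4.789 cm gives d_i2 = 7.423 cm.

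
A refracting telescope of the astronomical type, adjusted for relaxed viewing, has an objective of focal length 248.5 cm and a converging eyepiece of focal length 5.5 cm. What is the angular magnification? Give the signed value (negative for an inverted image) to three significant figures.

M = -f_obj/f_eye = -248.5/(5.5) = -45.182.

-45.2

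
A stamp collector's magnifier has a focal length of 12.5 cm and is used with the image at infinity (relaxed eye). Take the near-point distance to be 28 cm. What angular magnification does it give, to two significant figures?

2.2

M = D/f = 28/12.5 = 2.240.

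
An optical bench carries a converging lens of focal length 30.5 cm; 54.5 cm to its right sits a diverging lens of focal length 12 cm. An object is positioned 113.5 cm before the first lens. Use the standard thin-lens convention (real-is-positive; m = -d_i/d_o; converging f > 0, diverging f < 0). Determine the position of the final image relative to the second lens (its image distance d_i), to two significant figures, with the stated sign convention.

-6.2 cm

Lens 1: 1/d_i1 = 1/f_1 - 1/d_o1 = 1/30.5 - 1/113.5 = 0.02398 cm^-1, so d_i1 = 41.708 cm.
The intermediate image is 41.708 cm to the right of lens 1, so d_o2 = L - d_i1 = 54.5 - 41.708 = 12.792 cm.
Lens 2: 1/d_i2 = 1/f_2 - 1/d_o2 = 1/(-12) - 1/(12.792) = -0.16151 cm^-1, so d_i2 = -6.192 cm.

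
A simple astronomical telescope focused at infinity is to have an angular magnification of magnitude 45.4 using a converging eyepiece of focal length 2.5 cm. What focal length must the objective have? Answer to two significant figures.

|M| = f_obj/|f_eye|, so f_obj = |M| x |f_eye| = 45.4 x 2.5 = 113.500 cm.

110 cm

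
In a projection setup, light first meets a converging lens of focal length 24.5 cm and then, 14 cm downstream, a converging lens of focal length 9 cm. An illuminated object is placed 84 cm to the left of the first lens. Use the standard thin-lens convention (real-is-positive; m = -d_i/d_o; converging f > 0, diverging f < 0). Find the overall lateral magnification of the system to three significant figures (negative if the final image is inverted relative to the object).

Applying the thin-lens equation to the first lens, 1/24.5 = 1/84 + 1/d_i1, which gives d_i1 = 34.588 cm.
Its lateral magnification is m_1 = -d_i1/d_o1 = -(34.588)/84 = -0.4118.
This image would form 34.588 cm past lens 1, i.e. 20.588 cm beyond lens 2, so it is a virtual object for lens 2: d_o2 = 14 - 34.588 = -20.588 cm.
Applying the thin-lens equation again with f_2 = 9 cm and d_o2 = -20.588 cm gives d_i2 = 6.262 cm.
m_2 = -(6.262)/(-20.588) = 0.3042.
The system's lateral magnification is m_1 m_2 = (-0.4118)(0.3042) = -0.1252.

-0.125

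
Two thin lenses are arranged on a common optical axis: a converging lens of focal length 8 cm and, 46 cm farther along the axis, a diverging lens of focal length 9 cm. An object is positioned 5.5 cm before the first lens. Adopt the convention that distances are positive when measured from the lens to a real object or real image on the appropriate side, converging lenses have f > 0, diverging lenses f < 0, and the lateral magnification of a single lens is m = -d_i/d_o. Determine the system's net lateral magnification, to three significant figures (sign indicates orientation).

0.397

Lens 1: 1/d_i1 = 1/f_1 - 1/d_o1 = 1/8 - 1/5.5 = -0.05682 cm^-1, so d_i1 = -17.600 cm.
m_1 = -(-17.600)/5.5 = 3.2000.
The intermediate image is virtual, 17.600 cm to the left of lens 1, so d_o2 = L - d_i1 = 46 - (-17.600) = 63.600 cm.
Lens 2: 1/d_i2 = 1/f_2 - 1/d_o2 = 1/(-9) - 1/(63.600) = -0.12683 cm^-1, so d_i2 = -7.884 cm.
m_2 = -(-7.884)/(63.600) = 0.1240.
Overall magnification: m = m_1 m_2 = 0.3967.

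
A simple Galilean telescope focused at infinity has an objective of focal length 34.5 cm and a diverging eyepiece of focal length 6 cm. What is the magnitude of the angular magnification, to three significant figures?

|M| = f_obj/|f_eye| = 34.5/6 = 5.750.

5.75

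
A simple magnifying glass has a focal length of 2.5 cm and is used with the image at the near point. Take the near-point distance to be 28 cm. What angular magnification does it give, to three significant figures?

M = 1 + D/f = 1 + 28/2.5 = 12.200.

12.2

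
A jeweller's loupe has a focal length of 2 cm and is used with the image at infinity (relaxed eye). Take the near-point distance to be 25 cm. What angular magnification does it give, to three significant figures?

12.5

M = D/f = 25/2 = 12.500.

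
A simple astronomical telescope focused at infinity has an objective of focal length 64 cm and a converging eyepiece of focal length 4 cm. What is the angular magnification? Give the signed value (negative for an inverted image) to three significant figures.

M = -f_obj/f_eye = -64/(4) = -16.000.

-16.0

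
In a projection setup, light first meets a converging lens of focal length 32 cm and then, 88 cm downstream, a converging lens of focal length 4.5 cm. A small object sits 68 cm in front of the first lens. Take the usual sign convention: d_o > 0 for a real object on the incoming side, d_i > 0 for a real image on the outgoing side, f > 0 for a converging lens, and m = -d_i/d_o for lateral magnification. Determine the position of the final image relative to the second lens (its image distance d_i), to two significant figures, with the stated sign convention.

5.4 cm

First lens: d_i1 = 1/(1/32 - 1/68) = 60.444 cm.
Object distance for lens 2: d_o2 = 88 - 60.444 = 27.556 cm.
Second lens: d_i2 = 1/(1/4.5 - 1/(27.556)) = 5.378 cm.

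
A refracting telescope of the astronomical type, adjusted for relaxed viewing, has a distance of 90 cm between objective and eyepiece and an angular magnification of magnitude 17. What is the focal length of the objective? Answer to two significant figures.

In normal adjustment the tube length equals f_obj + f_eye and |M| = f_obj/f_eye.
So f_obj = 17 f_eye and 17 f_eye + f_eye = 90 cm, giving f_eye = 90/18 = 5.000 cm and f_obj = 85.000 cm.

85 cm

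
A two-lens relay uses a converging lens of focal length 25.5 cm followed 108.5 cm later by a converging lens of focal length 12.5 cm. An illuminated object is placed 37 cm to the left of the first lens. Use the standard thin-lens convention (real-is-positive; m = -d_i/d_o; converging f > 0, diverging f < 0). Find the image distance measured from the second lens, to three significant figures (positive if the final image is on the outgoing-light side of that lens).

23.7 cm

Applying the thin-lens equation to the first lens, 1/25.5 = 1/37 + 1/d_i1, which gives d_i1 = 82.043 cm.
Object distance for lens 2: d_o2 = 108.5 - 82.043 = 26.457 cm.
Applying the thin-lens equation again with f_2 = 12.5 cm and d_o2 = 26.457 cm gives d_i2 = 23.695 cm.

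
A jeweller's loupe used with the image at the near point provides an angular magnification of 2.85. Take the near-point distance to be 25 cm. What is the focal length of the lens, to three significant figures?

For the image at the near point, M = 1 + D/f.
f = D/(M - 1) = 25/(2.85 - 1) = 13.514 cm.

13.5 cm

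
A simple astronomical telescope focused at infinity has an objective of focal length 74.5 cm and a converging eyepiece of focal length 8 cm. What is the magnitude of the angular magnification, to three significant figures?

|M| = f_obj/|f_eye| = 74.5/8 = 9.312.

9.31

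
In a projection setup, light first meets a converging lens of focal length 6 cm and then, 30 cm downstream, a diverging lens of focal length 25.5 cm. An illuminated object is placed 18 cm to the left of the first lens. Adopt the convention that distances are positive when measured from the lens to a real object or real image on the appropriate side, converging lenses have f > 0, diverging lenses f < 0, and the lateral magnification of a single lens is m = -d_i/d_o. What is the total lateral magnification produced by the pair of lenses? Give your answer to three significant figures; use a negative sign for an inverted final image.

Applying the thin-lens equation to the first lens, 1/6 = 1/18 + 1/d_i1, which gives d_i1 = 9.000 cm.
Its lateral magnification is m_1 = -d_i1/d_o1 = -(9.000)/18 = -0.5000.
The intermediate image is 9.000 cm to the right of lens 1, so d_o2 = L - d_i1 = 30 - 9.000 = 21.000 cm.
Applying the thin-lens equation again with f_2 = -25.5 cm and d_o2 = 21.000 cm gives d_i2 = -11.516 cm.
m_2 = -(-11.516)/(21.000) = 0.5484.
Total m = m_1 x m_2 = (-0.5000)(0.5484) = -0.2742.

-0.274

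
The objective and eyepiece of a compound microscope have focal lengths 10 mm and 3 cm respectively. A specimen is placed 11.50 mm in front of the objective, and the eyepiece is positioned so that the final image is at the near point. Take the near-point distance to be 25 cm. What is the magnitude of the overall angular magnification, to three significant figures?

Convert to cm: f_obj = 10 mm = 1 cm; d_o = 11.50 mm = 1.15 cm.
Objective: 1/d_i = 1/f_obj - 1/d_o = 1/1 - 1/1.15 = 0.13043 cm^-1, so d_i = 7.667 cm.
m_obj = -d_i/d_o = -7.667/1.15 = -6.667.
Eyepiece angular magnification (image at near point): M_eye = 1 + D/f_e = 1 + 25/3 = 9.333.
Overall M = m_obj x M_eye = (-6.667)(9.333) = -62.22.
|M| = 62.22.

62.2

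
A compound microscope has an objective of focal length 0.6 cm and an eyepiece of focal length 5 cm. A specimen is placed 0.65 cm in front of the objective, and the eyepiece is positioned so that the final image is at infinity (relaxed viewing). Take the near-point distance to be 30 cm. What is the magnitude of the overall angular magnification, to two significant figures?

72

Objective: 1/d_i = 1/f_obj - 1/d_o = 1/0.6 - 1/0.65 = 0.12821 cm^-1, so d_i = 7.800 cm.
m_obj = -d_i/d_o = -7.800/0.65 = -12.000.
Eyepiece angular magnification (image at infinity): M_eye = D/f_e = 30/5 = 6.000.
Overall M = m_obj x M_eye = (-12.000)(6.000) = -72.00.
|M| = 72.00.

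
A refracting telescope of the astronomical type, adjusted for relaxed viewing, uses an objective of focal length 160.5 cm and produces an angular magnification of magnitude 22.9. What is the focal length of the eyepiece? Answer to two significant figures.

7.0 cm

|M| = f_obj/f_eye, so f_eye = f_obj/|M| = 160.5/22.9 = 7.009 cm.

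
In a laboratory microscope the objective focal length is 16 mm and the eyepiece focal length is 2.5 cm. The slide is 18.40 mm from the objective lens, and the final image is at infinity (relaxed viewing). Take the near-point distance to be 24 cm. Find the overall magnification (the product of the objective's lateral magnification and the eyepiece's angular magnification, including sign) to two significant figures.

-64

Convert to cm: f_obj = 16 mm = 1.6 cm; d_o = 18.40 mm = 1.84 cm.
Objective: 1/d_i = 1/f_obj - 1/d_o = 1/1.6 - 1/1.84 = 0.08152 cm^-1, so d_i = 12.267 cm.
m_obj = -d_i/d_o = -12.267/1.84 = -6.667.
Eyepiece angular magnification (image at infinity): M_eye = D/f_e = 24/2.5 = 9.600.
Overall M = m_obj x M_eye = (-6.667)(9.600) = -64.00.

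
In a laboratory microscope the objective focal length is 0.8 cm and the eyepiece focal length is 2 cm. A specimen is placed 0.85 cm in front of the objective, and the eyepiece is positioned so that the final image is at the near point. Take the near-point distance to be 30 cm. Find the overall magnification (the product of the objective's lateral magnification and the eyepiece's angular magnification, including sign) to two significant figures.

-260

Objective: 1/d_i = 1/f_obj - 1/d_o = 1/0.8 - 1/0.85 = 0.07353 cm^-1, so d_i = 13.600 cm.
m_obj = -d_i/d_o = -13.600/0.85 = -16.000.
Eyepiece angular magnification (image at near point): M_eye = 1 + D/f_e = 1 + 30/2 = 16.000.
Overall M = m_obj x M_eye = (-16.000)(16.000) = -256.00.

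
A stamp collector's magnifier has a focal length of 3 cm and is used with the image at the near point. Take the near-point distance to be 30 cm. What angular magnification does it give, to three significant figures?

11.0

M = 1 + D/f = 1 + 30/3 = 11.000.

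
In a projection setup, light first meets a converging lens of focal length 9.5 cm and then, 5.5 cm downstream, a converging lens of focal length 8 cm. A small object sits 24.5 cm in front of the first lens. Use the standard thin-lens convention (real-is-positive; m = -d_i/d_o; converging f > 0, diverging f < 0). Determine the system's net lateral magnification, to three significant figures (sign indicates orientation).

Lens 1: 1/d_i1 = 1/f_1 - 1/d_o1 = 1/9.5 - 1/24.5 = 0.06445 cm^-1, so d_i1 = 15.517 cm.
m_1 = -(15.517)/24.5 = -0.6333.
This image would form 15.517 cm past lens 1, i.e. 10.017 cm beyond lens 2, so it is a virtual object for lens 2: d_o2 = 5.5 - 15.517 = -10.017 cm.
Lens 2: 1/d_i2 = 1/f_2 - 1/d_o2 = 1/8 - 1/(-10.017) = 0.22483 cm^-1, so d_i2 = 4.448 cm.
m_2 = -(4.448)/(-10.017) = 0.4440.
Overall magnification: m = m_1 m_2 = -0.2812.

-0.281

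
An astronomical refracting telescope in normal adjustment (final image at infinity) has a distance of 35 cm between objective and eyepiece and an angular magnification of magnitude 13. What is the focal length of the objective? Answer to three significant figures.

In normal adjustment the tube length equals f_obj + f_eye and |M| = f_obj/f_eye.
So f_obj = 13 f_eye and 13 f_eye + f_eye = 35 cm, giving f_eye = 35/14 = 2.500 cm and f_obj = 32.500 cm.

32.5 cm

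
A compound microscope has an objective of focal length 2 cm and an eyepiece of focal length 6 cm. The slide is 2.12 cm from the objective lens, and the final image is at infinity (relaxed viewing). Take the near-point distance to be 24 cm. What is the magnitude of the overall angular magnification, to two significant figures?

67

Objective: 1/d_i = 1/f_obj - 1/d_o = 1/2 - 1/2.12 = 0.02830 cm^-1, so d_i = 35.333 cm.
m_obj = -d_i/d_o = -35.333/2.12 = -16.667.
Eyepiece angular magnification (image at infinity): M_eye = D/f_e = 24/6 = 4.000.
Overall M = m_obj x M_eye = (-16.667)(4.000) = -66.67.
|M| = 66.67.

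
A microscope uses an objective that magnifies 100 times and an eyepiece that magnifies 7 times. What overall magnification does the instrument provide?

700

The overall magnification of a compound microscope is the product of the objective and eyepiece magnifications:
M = M_obj x M_eye = 100 x 7 = 700.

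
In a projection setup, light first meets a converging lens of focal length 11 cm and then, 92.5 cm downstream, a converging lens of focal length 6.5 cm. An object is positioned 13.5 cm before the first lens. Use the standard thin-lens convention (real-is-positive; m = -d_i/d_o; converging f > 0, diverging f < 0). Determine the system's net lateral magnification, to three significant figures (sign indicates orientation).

First lens: d_i1 = 1/(1/11 - 1/13.5) = 59.400 cm.
m_1 = -(59.400)/13.5 = -4.4000.
Object distance for lens 2: d_o2 = 92.5 - 59.400 = 33.100 cm.
Second lens: d_i2 = 1/(1/6.5 - 1/(33.100)) = 8.088 cm.
m_2 = -(8.088)/(33.100) = -0.2444.
The system's lateral magnification is m_1 m_2 = (-4.4000)(-0.2444) = 1.0752.

1.08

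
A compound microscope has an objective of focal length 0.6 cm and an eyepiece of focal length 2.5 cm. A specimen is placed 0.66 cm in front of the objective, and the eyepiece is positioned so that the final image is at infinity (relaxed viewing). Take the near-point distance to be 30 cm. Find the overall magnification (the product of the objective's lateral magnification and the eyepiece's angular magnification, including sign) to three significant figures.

-120

Objective: 1/d_i = 1/f_obj - 1/d_o = 1/0.6 - 1/0.66 = 0.15152 cm^-1, so d_i = 6.600 cm.
m_obj = -d_i/d_o = -6.600/0.66 = -10.000.
Eyepiece angular magnification (image at infinity): M_eye = D/f_e = 30/2.5 = 12.000.
Overall M = m_obj x M_eye = (-10.000)(12.000) = -120.00.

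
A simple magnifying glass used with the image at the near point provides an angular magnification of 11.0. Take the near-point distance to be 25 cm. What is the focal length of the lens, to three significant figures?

2.50 cm

For the image at the near point, M = 1 + D/f.
f = D/(M - 1) = 25/(11.0 - 1) = 2.500 cm.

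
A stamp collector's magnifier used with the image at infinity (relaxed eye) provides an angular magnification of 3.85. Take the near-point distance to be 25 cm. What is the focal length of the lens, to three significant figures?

For the image at infinity, M = D/f.
f = D/M = 25/3.85 = 6.494 cm.

6.49 cm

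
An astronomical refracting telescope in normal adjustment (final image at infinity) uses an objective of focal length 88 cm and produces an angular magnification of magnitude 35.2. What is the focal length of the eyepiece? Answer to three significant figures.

2.50 cm

|M| = f_obj/f_eye, so f_eye = f_obj/|M| = 88/35.2 = 2.500 cm.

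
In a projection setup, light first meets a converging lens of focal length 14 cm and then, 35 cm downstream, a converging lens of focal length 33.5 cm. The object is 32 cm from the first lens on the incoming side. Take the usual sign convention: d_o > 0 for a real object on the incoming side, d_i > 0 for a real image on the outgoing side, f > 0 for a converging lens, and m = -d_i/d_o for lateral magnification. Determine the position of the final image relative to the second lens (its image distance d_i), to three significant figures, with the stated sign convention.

-14.5 cm

Applying the thin-lens equation to the first lens, 1/14 = 1/32 + 1/d_i1, which gives d_i1 = 24.889 cm.
That image sits 10.111 cm in front of the second lens, so d_o2 = 10.111 cm.
Applying the thin-lens equation again with f_2 = 33.5 cm and d_o2 = 10.111 cm gives d_i2 = -14.482 cm.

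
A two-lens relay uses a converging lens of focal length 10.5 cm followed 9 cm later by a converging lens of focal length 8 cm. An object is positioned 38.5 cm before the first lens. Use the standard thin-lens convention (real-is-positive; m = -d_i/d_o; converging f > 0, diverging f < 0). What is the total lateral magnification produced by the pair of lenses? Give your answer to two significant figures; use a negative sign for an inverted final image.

Lens 1: 1/d_i1 = 1/f_1 - 1/d_o1 = 1/10.5 - 1/38.5 = 0.06926 cm^-1, so d_i1 = 14.438 cm.
m_1 = -(14.438)/38.5 = -0.3750.
Since 14.438 cm > 9 cm, the first image lies past the second lens and serves as a virtual object: d_o2 = L - d_i1 = -5.438 cm.
Lens 2: 1/d_i2 = 1/f_2 - 1/d_o2 = 1/8 - 1/(-5.438) = 0.30891 cm^-1, so d_i2 = 3.237 cm.
m_2 = -(3.237)/(-5.438) = 0.5953.
The system's lateral magnification is m_1 m_2 = (-0.3750)(0.5953) = -0.2233.

-0.22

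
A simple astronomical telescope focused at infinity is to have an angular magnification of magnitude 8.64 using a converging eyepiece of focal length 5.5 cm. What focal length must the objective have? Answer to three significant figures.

|M| = f_obj/|f_eye|, so f_obj = |M| x |f_eye| = 8.64 x 5.5 = 47.520 cm.

47.5 cm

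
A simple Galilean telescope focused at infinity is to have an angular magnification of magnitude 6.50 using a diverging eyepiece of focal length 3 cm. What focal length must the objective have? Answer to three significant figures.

|M| = f_obj/|f_eye|, so f_obj = |M| x |f_eye| = 6.5 x 3 = 19.500 cm.

19.5 cm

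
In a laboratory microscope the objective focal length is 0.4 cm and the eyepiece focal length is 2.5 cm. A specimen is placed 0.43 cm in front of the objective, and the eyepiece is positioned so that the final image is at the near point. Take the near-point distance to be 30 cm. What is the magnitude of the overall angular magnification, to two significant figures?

170

Objective: 1/d_i = 1/f_obj - 1/d_o = 1/0.4 - 1/0.43 = 0.17442 cm^-1, so d_i = 5.733 cm.
m_obj = -d_i/d_o = -5.733/0.43 = -13.333.
Eyepiece angular magnification (image at near point): M_eye = 1 + D/f_e = 1 + 30/2.5 = 13.000.
Overall M = m_obj x M_eye = (-13.333)(13.000) = -173.33.
|M| = 173.33.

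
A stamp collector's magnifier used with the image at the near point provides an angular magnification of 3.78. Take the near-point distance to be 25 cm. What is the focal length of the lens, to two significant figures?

For the image at the near point, M = 1 + D/f.
f = D/(M - 1) = 25/(3.78 - 1) = 8.993 cm.

9.0 cm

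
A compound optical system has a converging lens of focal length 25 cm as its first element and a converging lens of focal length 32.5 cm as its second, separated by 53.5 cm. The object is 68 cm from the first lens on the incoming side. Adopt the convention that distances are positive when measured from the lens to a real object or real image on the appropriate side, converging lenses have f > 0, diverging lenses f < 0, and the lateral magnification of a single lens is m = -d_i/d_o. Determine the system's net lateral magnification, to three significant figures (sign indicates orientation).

-1.02

First lens: d_i1 = 1/(1/25 - 1/68) = 39.535 cm.
m_1 = -(39.535)/68 = -0.5814.
The intermediate image is 39.535 cm to the right of lens 1, so d_o2 = L - d_i1 = 53.5 - 39.535 = 13.965 cm.
Second lens: d_i2 = 1/(1/32.5 - 1/(13.965)) = -24.487 cm.
m_2 = -(-24.487)/(13.965) = 1.7535.
The system's lateral magnification is m_1 m_2 = (-0.5814)(1.7535) = -1.0194.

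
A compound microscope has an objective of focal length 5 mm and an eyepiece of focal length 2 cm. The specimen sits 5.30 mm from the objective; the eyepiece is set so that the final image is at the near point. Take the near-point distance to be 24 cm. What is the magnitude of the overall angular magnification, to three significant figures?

217

Convert to cm: f_obj = 5 mm = 0.5 cm; d_o = 5.30 mm = 0.53 cm.
Objective: 1/d_i = 1/f_obj - 1/d_o = 1/0.5 - 1/0.53 = 0.11321 cm^-1, so d_i = 8.833 cm.
m_obj = -d_i/d_o = -8.833/0.53 = -16.667.
Eyepiece angular magnification (image at near point): M_eye = 1 + D/f_e = 1 + 24/2 = 13.000.
Overall M = m_obj x M_eye = (-16.667)(13.000) = -216.67.
|M| = 216.67.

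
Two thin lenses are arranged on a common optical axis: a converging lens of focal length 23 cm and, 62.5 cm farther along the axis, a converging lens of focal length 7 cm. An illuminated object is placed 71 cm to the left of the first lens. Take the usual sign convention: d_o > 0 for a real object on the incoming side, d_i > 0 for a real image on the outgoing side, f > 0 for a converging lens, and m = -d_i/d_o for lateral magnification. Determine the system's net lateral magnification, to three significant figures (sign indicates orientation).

0.156

Lens 1: 1/d_i1 = 1/f_1 - 1/d_o1 = 1/23 - 1/71 = 0.02939 cm^-1, so d_i1 = 34.021 cm.
m_1 = -(34.021)/71 = -0.4792.
That image sits 28.479 cm in front of the second lens, so d_o2 = 28.479 cm.
Lens 2: 1/d_i2 = 1/f_2 - 1/d_o2 = 1/7 - 1/(28.479) = 0.10774 cm^-1, so d_i2 = 9.281 cm.
m_2 = -(9.281)/(28.479) = -0.3259.
Overall magnification: m = m_1 m_2 = 0.1562.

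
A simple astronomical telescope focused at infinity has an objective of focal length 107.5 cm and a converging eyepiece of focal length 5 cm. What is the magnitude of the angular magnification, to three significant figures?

21.5

|M| = f_obj/|f_eye| = 107.5/5 = 21.500.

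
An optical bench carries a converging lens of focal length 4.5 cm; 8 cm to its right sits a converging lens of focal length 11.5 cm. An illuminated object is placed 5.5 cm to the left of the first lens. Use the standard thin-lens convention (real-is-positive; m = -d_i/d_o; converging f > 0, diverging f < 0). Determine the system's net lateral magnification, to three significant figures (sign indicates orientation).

-1.83

First lens: d_i1 = 1/(1/4.5 - 1/5.5) = 24.750 cm.
m_1 = -(24.750)/5.5 = -4.5000.
Since 24.750 cm > 8 cm, the first image lies past the second lens and serves as a virtual object: d_o2 = L - d_i1 = -16.750 cm.
Second lens: d_i2 = 1/(1/11.5 - 1/(-16.750)) = 6.819 cm.
m_2 = -(6.819)/(-16.750) = 0.4071.
Total m = m_1 x m_2 = (-4.5000)(0.4071) = -1.8319.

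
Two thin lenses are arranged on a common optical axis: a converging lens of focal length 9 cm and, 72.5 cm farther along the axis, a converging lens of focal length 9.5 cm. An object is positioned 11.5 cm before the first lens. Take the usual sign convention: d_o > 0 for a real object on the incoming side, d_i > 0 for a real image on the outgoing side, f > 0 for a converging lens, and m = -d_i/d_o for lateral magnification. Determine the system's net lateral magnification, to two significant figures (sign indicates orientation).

1.6

Applying the thin-lens equation to the first lens, 1/9 = 1/11.5 + 1/d_i1, which gives d_i1 = 41.400 cm.
Its lateral magnification is m_1 = -d_i1/d_o1 = -(41.400)/11.5 = -3.6000.
That image sits 31.100 cm in front of the second lens, so d_o2 = 31.100 cm.
Applying the thin-lens equation again with f_2 = 9.5 cm and d_o2 = 31.100 cm gives d_i2 = 13.678 cm.
m_2 = -(13.678)/(31.100) = -0.4398.
Overall magnification: m = m_1 m_2 = 1.5833.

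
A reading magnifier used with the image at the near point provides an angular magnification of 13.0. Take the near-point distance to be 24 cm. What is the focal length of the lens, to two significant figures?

2.0 cm

For the image at the near point, M = 1 + D/f.
f = D/(M - 1) = 24/(13.0 - 1) = 2.000 cm.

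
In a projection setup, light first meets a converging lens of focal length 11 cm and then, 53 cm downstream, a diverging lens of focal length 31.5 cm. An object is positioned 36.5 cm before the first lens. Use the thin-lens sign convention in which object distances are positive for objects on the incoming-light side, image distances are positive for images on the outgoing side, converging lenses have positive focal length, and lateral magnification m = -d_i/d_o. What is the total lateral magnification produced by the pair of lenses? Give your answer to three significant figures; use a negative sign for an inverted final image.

-0.198

Applying the thin-lens equation to the first lens, 1/11 = 1/36.5 + 1/d_i1, which gives d_i1 = 15.745 cm.
Its lateral magnification is m_1 = -d_i1/d_o1 = -(15.745)/36.5 = -0.4314.
The intermediate image is 15.745 cm to the right of lens 1, so d_o2 = L - d_i1 = 53 - 15.745 = 37.255 cm.
Applying the thin-lens equation again with f_2 = -31.5 cm and d_o2 = 37.255 cm gives d_i2 = -17.068 cm.
m_2 = -(-17.068)/(37.255) = 0.4581.
The system's lateral magnification is m_1 m_2 = (-0.4314)(0.4581) = -0.1976.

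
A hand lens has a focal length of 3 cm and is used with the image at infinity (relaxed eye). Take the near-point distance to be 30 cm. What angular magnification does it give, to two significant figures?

10

M = D/f = 30/3 = 10.000.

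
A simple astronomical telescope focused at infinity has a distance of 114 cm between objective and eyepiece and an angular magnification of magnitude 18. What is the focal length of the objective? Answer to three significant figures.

In normal adjustment the tube length equals f_obj + f_eye and |M| = f_obj/f_eye.
So f_obj = 18 f_eye and 18 f_eye + f_eye = 114 cm, giving f_eye = 114/19 = 6.000 cm and f_obj = 108.000 cm.

108 cm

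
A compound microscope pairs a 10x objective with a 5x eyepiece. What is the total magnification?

50

The overall magnification of a compound microscope is the product of the objective and eyepiece magnifications:
M = M_obj x M_eye = 10 x 5 = 50.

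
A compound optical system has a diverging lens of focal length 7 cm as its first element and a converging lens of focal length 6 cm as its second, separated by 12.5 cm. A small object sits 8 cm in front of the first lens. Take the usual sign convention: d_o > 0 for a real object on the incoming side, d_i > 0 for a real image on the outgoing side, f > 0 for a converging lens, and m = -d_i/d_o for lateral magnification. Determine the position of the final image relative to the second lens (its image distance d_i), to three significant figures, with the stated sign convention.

First lens: d_i1 = 1/(1/(-7) - 1/8) = -3.733 cm.
The intermediate image is virtual, 3.733 cm to the left of lens 1, so d_o2 = L - d_i1 = 12.5 - (-3.733) = 16.233 cm.
Second lens: d_i2 = 1/(1/6 - 1/(16.233)) = 9.518 cm.

9.52 cm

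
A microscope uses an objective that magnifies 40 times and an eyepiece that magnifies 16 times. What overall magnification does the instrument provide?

The overall magnification of a compound microscope is the product of the objective and eyepiece magnifications:
M = M_obj x M_eye = 40 x 16 = 640.

640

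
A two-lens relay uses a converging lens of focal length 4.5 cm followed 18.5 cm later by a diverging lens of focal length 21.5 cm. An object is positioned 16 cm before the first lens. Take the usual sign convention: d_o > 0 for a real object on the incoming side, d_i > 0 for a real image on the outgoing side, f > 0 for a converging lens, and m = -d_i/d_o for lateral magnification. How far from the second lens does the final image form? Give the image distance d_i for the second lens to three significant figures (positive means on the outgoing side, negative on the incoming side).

First lens: d_i1 = 1/(1/4.5 - 1/16) = 6.261 cm.
The intermediate image is 6.261 cm to the right of lens 1, so d_o2 = L - d_i1 = 18.5 - 6.261 = 12.239 cm.
Second lens: d_i2 = 1/(1/(-21.5) - 1/(12.239)) = -7.799 cm.

-7.80 cm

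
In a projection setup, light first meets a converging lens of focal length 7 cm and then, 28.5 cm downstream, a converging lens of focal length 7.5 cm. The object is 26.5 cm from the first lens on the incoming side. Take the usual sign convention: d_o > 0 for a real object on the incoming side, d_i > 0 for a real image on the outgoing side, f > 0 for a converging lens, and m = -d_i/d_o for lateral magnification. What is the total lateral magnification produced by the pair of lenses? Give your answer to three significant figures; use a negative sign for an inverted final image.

Lens 1: 1/d_i1 = 1/f_1 - 1/d_o1 = 1/7 - 1/26.5 = 0.10512 cm^-1, so d_i1 = 9.513 cm.
m_1 = -(9.513)/26.5 = -0.3590.
Object distance for lens 2: d_o2 = 28.5 - 9.513 = 18.987 cm.
Lens 2: 1/d_i2 = 1/f_2 - 1/d_o2 = 1/7.5 - 1/(18.987) = 0.08067 cm^-1, so d_i2 = 12.397 cm.
m_2 = -(12.397)/(18.987) = -0.6529.
Overall magnification: m = m_1 m_2 = 0.2344.

0.234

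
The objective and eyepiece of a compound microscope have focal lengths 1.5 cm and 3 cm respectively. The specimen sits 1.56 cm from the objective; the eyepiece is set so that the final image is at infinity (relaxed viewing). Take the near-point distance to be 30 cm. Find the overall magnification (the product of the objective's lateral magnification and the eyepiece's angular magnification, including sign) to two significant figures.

-250

Objective: 1/d_i = 1/f_obj - 1/d_o = 1/1.5 - 1/1.56 = 0.02564 cm^-1, so d_i = 39.000 cm.
m_obj = -d_i/d_o = -39.000/1.56 = -25.000.
Eyepiece angular magnification (image at infinity): M_eye = D/f_e = 30/3 = 10.000.
Overall M = m_obj x M_eye = (-25.000)(10.000) = -250.00.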